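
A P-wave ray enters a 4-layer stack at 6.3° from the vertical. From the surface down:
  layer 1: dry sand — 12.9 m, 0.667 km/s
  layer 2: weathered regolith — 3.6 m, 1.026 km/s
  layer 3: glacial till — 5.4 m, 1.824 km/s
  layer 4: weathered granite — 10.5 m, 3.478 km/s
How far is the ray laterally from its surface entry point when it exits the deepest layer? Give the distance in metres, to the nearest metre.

Apply Snell's law at each interface; in layer i the horizontal offset is hᵢ·tan θᵢ.
Layer 1: θ = 6.30°; offset = 12.9·tan 6.30° = 1.424 m.
Layer 2: sin θ = 1.026·sin 6.3°/0.667 = 0.1688, θ = 9.72°; offset = 3.6·tan 9.72° = 0.617 m.
Layer 3: sin θ = 1.824·sin 6.3°/0.667 = 0.3001, θ = 17.46°; offset = 5.4·tan 17.46° = 1.699 m.
Layer 4: sin θ = 3.478·sin 6.3°/0.667 = 0.5722, θ = 34.90°; offset = 10.5·tan 34.90° = 7.326 m.
Summing the layer offsets gives 11.065 m.

11 m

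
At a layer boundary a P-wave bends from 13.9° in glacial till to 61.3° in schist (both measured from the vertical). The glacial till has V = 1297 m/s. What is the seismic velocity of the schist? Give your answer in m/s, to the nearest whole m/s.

4736 m/s

sin 13.9° = 0.2402; sin 61.3° = 0.8771.
V₂ = V₁·(sin θ₂/sin θ₁) = 1297·(0.8771/0.2402) = 4735.74 m/s.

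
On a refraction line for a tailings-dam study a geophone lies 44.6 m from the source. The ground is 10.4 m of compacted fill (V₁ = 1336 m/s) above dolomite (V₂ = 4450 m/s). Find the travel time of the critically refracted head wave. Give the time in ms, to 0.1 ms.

θ_c = arcsin(V₁/V₂) = arcsin(1336/4450) = 17.47°, cos θ_c = 0.9539.
Intercept time tᵢ = 2h cos θ_c / V₁ = 2·10.4·0.9539/1336 = 0.01485 s.
t = x/V₂ + tᵢ = 44.6/4450 + 0.01485 = 0.02487 s.

24.9 ms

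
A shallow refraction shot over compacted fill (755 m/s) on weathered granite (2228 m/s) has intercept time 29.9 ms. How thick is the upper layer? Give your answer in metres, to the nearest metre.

12 m

θ_c = arcsin(755/2228) = 19.81°; cos θ_c = 0.9408.
tᵢ = 2h cos θ_c/V₁ ⇒ h = tᵢ·V₁/(2 cos θ_c) = 0.0299·755/(2·0.9408) = 12.00 m.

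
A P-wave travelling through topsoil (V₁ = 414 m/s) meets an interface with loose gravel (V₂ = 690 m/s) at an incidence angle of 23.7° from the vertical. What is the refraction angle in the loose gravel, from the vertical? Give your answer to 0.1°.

42.1°

sin θ₁/V₁ = sin θ₂/V₂ ⇒ sin θ₂ = 690·sin 23.7°/414 = 690·0.4019/414 = 0.6699.
θ₂ = sin⁻¹(0.6699) = 42.06° (from vertical).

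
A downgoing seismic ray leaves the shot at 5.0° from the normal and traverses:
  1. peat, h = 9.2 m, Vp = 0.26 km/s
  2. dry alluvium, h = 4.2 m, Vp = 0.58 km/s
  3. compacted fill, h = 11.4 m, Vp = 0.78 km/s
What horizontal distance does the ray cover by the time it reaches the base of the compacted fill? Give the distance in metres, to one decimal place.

p = sin θ₁/V₁ = sin 5.0°/0.26 = 3.3521e-01 s/km is conserved through the stack.
Layer 1: θ = 5.00°; offset = 9.2·tan 5.00° = 0.805 m.
Layer 2: sin θ = p·0.58 = 0.1944 → θ = 11.21°; offset = 4.2·tan 11.21° = 0.832 m.
Layer 3: sin θ = p·0.78 = 0.2615 → θ = 15.16°; offset = 11.4·tan 15.16° = 3.088 m.
Total horizontal offset = 4.726 m.

4.7 m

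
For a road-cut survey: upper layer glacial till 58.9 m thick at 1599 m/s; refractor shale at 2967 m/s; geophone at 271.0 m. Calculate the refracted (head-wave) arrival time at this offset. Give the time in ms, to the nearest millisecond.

t = x/V₂ + 2h·√(V₂²−V₁²)/(V₁V₂).
√(V₂²−V₁²) = √(2967²−1599²) = 2499.3 m/s; delay term = 2·58.9·2499.3/(1599·2967) = 0.06206 s.
t = 271.0/2967 + 0.06206 = 0.15339 s.

153 ms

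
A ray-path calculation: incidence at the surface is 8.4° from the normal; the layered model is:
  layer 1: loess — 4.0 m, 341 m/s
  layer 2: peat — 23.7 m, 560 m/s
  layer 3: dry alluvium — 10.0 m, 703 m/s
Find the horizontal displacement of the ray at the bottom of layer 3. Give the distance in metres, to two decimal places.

9.61 m

Ray parameter p = sin 8.4° / 341 m/s = 4.2840e-04 s/m.
Layer 1: θ = 8.40°; offset = 4.0·tan 8.40° = 0.5907 m.
Layer 2: sin θ = p·560 = 0.2399 → θ = 13.88°; offset = 23.7·tan 13.88° = 5.8567 m.
Layer 3: sin θ = p·703 = 0.3012 → θ = 17.53°; offset = 10.0·tan 17.53° = 3.1583 m.
Total horizontal offset = 9.6056 m.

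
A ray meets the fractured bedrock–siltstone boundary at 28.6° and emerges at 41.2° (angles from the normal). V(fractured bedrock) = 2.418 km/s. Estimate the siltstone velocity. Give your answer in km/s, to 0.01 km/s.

3.33 km/s

Snell's law: sin 28.6°/V₁ = sin 41.2°/V₂.
V₂ = V₁·sin 41.2°/sin 28.6° = 2.418 × 1.3760 = 3.33 km/s.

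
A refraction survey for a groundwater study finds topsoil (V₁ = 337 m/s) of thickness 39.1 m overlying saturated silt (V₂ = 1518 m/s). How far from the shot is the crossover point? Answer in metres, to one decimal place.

98.0 m

x_cross = 2h·√((V₂+V₁)/(V₂−V₁)).
(V₂+V₁)/(V₂−V₁) = (1518+337)/(1518−337) = 1.5707; √ = 1.2533.
x_cross = 2·39.1·1.2533 = 98.01 m.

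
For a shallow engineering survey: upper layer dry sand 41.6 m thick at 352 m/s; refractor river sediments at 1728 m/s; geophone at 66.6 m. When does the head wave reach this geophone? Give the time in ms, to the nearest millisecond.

θ_c = arcsin(V₁/V₂) = arcsin(352/1728) = 11.75°, cos θ_c = 0.9790.
Intercept time tᵢ = 2h cos θ_c / V₁ = 2·41.6·0.9790/352 = 0.23141 s.
t = x/V₂ + tᵢ = 66.6/1728 + 0.23141 = 0.26995 s.

270 ms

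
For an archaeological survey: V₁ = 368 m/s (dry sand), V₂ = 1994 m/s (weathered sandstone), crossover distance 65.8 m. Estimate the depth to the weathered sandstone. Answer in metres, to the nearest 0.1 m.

27.3 m

x_cross = 2h·√((V₂+V₁)/(V₂−V₁)) → h = x_cross / (2·√((V₂+V₁)/(V₂−V₁))).
√((V₂+V₁)/(V₂−V₁)) = √((1994+368)/(1994−368)) = 1.2053.
h = 65.8 / (2·1.2053) = 27.30 m.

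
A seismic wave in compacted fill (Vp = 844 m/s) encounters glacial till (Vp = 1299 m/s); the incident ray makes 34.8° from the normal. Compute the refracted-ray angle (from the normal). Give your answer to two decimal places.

61.45°

sin θ₁/V₁ = sin θ₂/V₂ ⇒ sin θ₂ = 1299·sin 34.8°/844 = 1299·0.5707/844 = 0.8784.
θ₂ = sin⁻¹(0.8784) = 61.45° (from vertical).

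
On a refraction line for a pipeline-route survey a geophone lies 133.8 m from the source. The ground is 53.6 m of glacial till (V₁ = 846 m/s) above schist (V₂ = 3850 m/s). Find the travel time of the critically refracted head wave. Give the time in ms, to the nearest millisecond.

t = x/V₂ + 2h·√(V₂²−V₁²)/(V₁V₂).
√(V₂²−V₁²) = √(3850²−846²) = 3755.9 m/s; delay term = 2·53.6·3755.9/(846·3850) = 0.12362 s.
t = 133.8/3850 + 0.12362 = 0.15837 s.

158 ms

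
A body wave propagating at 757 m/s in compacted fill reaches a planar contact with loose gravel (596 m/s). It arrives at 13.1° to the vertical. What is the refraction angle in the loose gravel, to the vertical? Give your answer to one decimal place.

sin θ₁/V₁ = sin θ₂/V₂ ⇒ sin θ₂ = 596·sin 13.1°/757 = 596·0.2267/757 = 0.1784.
θ₂ = arcsin 0.1784 = 10.28° from the normal.

10.3°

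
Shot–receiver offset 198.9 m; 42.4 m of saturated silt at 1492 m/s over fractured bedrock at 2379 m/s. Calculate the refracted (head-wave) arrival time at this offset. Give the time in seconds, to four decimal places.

t = x/V₂ + 2h·√(V₂²−V₁²)/(V₁V₂).
√(V₂²−V₁²) = √(2379²−1492²) = 1853.0 m/s; delay term = 2·42.4·1853.0/(1492·2379) = 0.04427 s.
t = 198.9/2379 + 0.04427 = 0.12788 s.

0.1279 s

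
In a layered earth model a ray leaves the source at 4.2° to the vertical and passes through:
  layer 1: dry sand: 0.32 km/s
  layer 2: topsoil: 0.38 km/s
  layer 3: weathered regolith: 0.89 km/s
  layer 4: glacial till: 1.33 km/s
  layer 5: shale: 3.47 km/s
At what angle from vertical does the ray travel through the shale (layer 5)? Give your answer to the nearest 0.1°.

Ray parameter p = sin 4.2° / 0.32 = 2.2887e-01 s/km.
sin θ_5 = p·V_5 = 2.2887e-01 × 3.47 = 0.7942.
θ_5 = 52.58° from the vertical.

52.6°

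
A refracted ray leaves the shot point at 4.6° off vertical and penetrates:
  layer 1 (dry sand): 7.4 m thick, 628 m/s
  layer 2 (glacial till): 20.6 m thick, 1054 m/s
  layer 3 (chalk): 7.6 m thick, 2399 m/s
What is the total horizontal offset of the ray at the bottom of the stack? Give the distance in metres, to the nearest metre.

6 m

Apply Snell's law at each interface; in layer i the horizontal offset is hᵢ·tan θᵢ.
Layer 1: θ = 4.60°; offset = 7.4·tan 4.60° = 0.595 m.
Layer 2: sin θ = 1054·sin 4.6°/628 = 0.1346, θ = 7.74°; offset = 20.6·tan 7.74° = 2.798 m.
Layer 3: sin θ = 2399·sin 4.6°/628 = 0.3064, θ = 17.84°; offset = 7.6·tan 17.84° = 2.446 m.
Σ offsets = 5.840 m.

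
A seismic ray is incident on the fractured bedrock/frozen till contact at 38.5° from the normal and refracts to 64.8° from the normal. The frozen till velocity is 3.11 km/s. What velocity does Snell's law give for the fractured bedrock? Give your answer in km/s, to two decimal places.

2.14 km/s

Snell's law: sin 38.5°/V₁ = sin 64.8°/V₂.
V₁ = V₂·sin 38.5°/sin 64.8° = 3.11 × 0.6880 = 2.14 km/s.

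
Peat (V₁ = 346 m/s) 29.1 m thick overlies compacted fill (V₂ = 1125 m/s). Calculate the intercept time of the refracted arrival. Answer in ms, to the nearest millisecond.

160 ms

tᵢ = 2h·√(V₂²−V₁²)/(V₁V₂).
√(V₂²−V₁²) = √(1125²−346²) = 1070.5 m/s.
tᵢ = 2·29.1·1070.5/(346·1125) = 0.16006 s.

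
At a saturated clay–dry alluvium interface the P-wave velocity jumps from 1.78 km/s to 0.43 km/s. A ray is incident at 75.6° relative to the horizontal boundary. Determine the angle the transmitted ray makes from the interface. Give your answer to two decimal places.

Angle from the normal: 90° − 75.6° = 14.4°.
Snell's law: sin θ₂ = (V₂/V₁)·sin θ₁ = (0.43/1.78)·sin 14.4° = 0.0601.
θ₂ = arcsin 0.0601 = 3.44° from the normal.
From the interface: 90° − 3.44° = 86.56°.

86.56°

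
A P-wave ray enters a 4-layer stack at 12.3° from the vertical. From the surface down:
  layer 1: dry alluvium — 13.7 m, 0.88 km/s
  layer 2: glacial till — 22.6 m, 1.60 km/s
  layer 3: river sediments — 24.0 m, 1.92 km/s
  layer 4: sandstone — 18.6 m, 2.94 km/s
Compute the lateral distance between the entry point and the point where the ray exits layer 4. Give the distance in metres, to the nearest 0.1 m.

43.9 m

p = sin θ₁/V₁ = sin 12.3°/0.88 = 2.4208e-01 s/km is conserved through the stack.
Layer 1: θ = 12.30°; offset = 13.7·tan 12.30° = 2.987 m.
Layer 2: sin θ = p·1.60 = 0.3873 → θ = 22.79°; offset = 22.6·tan 22.79° = 9.495 m.
Layer 3: sin θ = p·1.92 = 0.4648 → θ = 27.70°; offset = 24.0·tan 27.70° = 12.599 m.
Layer 4: sin θ = p·2.94 = 0.7117 → θ = 45.37°; offset = 18.6·tan 45.37° = 18.845 m.
Σ offsets = 43.925 m.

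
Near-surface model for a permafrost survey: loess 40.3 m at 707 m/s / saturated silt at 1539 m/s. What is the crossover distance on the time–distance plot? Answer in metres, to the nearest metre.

x_cross = 2h·√((V₂+V₁)/(V₂−V₁)).
(V₂+V₁)/(V₂−V₁) = (1539+707)/(1539−707) = 2.6995; √ = 1.6430.
x_cross = 2·40.3·1.6430 = 132.43 m.

132 m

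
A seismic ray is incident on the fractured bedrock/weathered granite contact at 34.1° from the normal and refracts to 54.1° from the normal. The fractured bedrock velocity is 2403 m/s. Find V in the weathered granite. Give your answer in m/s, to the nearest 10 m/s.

Snell's law: sin 34.1°/V₁ = sin 54.1°/V₂.
V₂ = V₁·sin 54.1°/sin 34.1° = 2403 × 1.4449 = 3471.98 m/s.

3470 m/s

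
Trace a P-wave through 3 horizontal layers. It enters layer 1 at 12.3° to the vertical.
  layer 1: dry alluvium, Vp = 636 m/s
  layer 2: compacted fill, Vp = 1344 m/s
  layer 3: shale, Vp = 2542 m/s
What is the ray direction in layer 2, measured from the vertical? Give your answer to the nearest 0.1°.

Ray parameter p = sin 12.3° / 636 = 3.3495e-04 s/m.
sin θ_2 = p·V_2 = 3.3495e-04 × 1344 = 0.4502.
θ_2 = arcsin 0.4502 = 26.76°.

26.8°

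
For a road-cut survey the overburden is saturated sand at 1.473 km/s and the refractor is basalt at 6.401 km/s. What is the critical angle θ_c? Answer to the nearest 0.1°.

13.3°

Critical incidence: sin θ_c = V₁/V₂ = 1.473/6.401 = 0.2301.
θ_c = arcsin 0.2301 = 13.30°.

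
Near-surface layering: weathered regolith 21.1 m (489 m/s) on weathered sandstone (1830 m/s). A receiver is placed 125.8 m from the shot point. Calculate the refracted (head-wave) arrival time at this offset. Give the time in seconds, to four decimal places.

t = x/V₂ + 2h·√(V₂²−V₁²)/(V₁V₂).
√(V₂²−V₁²) = √(1830²−489²) = 1763.5 m/s; delay term = 2·21.1·1763.5/(489·1830) = 0.08316 s.
t = 125.8/1830 + 0.08316 = 0.15190 s.

0.1519 s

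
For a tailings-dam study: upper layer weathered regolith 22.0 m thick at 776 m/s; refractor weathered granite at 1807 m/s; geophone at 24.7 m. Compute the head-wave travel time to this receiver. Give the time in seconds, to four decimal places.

0.0649 s

θ_c = arcsin(V₁/V₂) = arcsin(776/1807) = 25.43°, cos θ_c = 0.9031.
Intercept time tᵢ = 2h cos θ_c / V₁ = 2·22.0·0.9031/776 = 0.05121 s.
t = x/V₂ + tᵢ = 24.7/1807 + 0.05121 = 0.06488 s.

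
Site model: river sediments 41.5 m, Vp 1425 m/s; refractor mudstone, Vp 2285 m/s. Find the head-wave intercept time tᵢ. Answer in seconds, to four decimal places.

0.0455 s

θ_c = arcsin(V₁/V₂) = arcsin(1425/2285) = 38.58°; cos θ_c = 0.7817.
tᵢ = 2h·cos θ_c / V₁ = 2·41.5·0.7817 / 1425 = 0.04553 s.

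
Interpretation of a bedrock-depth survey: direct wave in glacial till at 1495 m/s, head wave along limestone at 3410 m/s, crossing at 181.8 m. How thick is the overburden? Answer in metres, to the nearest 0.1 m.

56.8 m

h = (x_cross/2)·√((V₂−V₁)/(V₂+V₁)).
(V₂−V₁)/(V₂+V₁) = (3410−1495)/(3410+1495) = 0.3904; √ = 0.6248.
h = (181.8/2)·0.6248 = 56.80 m.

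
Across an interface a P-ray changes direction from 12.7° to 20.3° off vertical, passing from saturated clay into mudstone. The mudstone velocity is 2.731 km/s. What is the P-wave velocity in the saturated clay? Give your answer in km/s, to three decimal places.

1.731 km/s

Snell's law: sin 12.7°/V₁ = sin 20.3°/V₂.
V₁ = V₂·sin 12.7°/sin 20.3° = 2.731 × 0.6337 = 1.731 km/s.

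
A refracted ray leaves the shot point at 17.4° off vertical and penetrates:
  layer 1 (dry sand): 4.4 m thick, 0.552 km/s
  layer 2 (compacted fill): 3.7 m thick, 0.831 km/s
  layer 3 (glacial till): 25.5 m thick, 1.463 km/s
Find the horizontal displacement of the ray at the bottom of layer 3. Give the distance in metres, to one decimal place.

Apply Snell's law at each interface; in layer i the horizontal offset is hᵢ·tan θᵢ.
Layer 1: θ = 17.40°; offset = 4.4·tan 17.40° = 1.379 m.
Layer 2: sin θ = 0.831·sin 17.4°/0.552 = 0.4502, θ = 26.76°; offset = 3.7·tan 26.76° = 1.865 m.
Layer 3: sin θ = 1.463·sin 17.4°/0.552 = 0.7926, θ = 52.43°; offset = 25.5·tan 52.43° = 33.144 m.
Total horizontal offset = 36.388 m.

36.4 m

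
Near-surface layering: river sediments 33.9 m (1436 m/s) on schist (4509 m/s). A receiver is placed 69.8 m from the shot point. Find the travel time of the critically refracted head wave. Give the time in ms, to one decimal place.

t = x/V₂ + 2h·√(V₂²−V₁²)/(V₁V₂).
√(V₂²−V₁²) = √(4509²−1436²) = 4274.2 m/s; delay term = 2·33.9·4274.2/(1436·4509) = 0.04476 s.
t = 69.8/4509 + 0.04476 = 0.06024 s.

60.2 ms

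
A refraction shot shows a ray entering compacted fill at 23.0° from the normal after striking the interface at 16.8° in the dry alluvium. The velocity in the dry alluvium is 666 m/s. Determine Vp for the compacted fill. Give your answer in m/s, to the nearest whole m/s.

sin 16.8° = 0.2890; sin 23.0° = 0.3907.
V₂ = V₁·(sin θ₂/sin θ₁) = 666·(0.3907/0.2890) = 900.34 m/s.

900 m/s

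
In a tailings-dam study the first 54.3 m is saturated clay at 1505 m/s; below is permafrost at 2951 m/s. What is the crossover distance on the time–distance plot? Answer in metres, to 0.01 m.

x_cross = 2h·√((V₂+V₁)/(V₂−V₁)).
(V₂+V₁)/(V₂−V₁) = (2951+1505)/(2951−1505) = 3.0816; √ = 1.7554.
x_cross = 2·54.3·1.7554 = 190.64 m.

190.64 m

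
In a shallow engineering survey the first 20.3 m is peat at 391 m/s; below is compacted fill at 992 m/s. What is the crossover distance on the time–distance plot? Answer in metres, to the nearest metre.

62 m

x_cross = 2h·√((V₂+V₁)/(V₂−V₁)).
(V₂+V₁)/(V₂−V₁) = (992+391)/(992−391) = 2.3012; √ = 1.5170.
x_cross = 2·20.3·1.5170 = 61.59 m.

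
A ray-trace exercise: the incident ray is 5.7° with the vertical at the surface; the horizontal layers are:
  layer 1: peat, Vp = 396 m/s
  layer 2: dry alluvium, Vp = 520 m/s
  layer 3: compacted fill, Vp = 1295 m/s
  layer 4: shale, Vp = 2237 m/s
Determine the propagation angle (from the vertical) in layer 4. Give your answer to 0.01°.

Snell's law across each interface conserves sin θ / V, so sin θ_4 = V_4·sin θ₁/V₁.
sin θ_4 = 2237 × sin 5.7° / 396 = 0.5611.
θ_4 = arcsin 0.5611 = 34.13°.

34.13°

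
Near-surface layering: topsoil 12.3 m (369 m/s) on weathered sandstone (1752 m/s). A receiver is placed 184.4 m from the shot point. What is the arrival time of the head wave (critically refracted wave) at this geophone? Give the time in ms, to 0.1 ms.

170.4 ms

θ_c = arcsin(V₁/V₂) = arcsin(369/1752) = 12.16°, cos θ_c = 0.9776.
Intercept time tᵢ = 2h cos θ_c / V₁ = 2·12.3·0.9776/369 = 0.06517 s.
t = x/V₂ + tᵢ = 184.4/1752 + 0.06517 = 0.17042 s.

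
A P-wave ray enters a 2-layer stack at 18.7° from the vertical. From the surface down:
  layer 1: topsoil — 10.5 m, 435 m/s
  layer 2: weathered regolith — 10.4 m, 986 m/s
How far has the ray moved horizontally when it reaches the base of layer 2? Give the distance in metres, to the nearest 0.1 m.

Apply Snell's law at each interface; in layer i the horizontal offset is hᵢ·tan θᵢ.
Layer 1: θ = 18.70°; offset = 10.5·tan 18.70° = 3.554 m.
Layer 2: sin θ = 986·sin 18.7°/435 = 0.7267, θ = 46.61°; offset = 10.4·tan 46.61° = 11.002 m.
Total horizontal offset = 14.556 m.

14.6 m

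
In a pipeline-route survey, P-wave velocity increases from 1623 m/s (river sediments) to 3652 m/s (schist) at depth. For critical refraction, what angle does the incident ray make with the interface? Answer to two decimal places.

Critical incidence: sin θ_c = V₁/V₂ = 1623/3652 = 0.4444.
θ_c = arcsin 0.4444 = 26.39°.
Measured from the interface: 90° − 26.39° = 63.61°.

63.61°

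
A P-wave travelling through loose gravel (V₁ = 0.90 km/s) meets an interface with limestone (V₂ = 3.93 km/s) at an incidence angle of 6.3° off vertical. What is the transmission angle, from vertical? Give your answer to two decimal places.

28.63°

sin θ₁/V₁ = sin θ₂/V₂ ⇒ sin θ₂ = 3.93·sin 6.3°/0.90 = 3.93·0.1097/0.90 = 0.4792.
θ₂ = arcsin 0.4792 = 28.63° from the normal.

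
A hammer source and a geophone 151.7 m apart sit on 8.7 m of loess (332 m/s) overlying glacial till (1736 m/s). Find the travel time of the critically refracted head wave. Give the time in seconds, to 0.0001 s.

θ_c = arcsin(V₁/V₂) = arcsin(332/1736) = 11.03°, cos θ_c = 0.9815.
Intercept time tᵢ = 2h cos θ_c / V₁ = 2·8.7·0.9815/332 = 0.05144 s.
t = x/V₂ + tᵢ = 151.7/1736 + 0.05144 = 0.13883 s.

0.1388 s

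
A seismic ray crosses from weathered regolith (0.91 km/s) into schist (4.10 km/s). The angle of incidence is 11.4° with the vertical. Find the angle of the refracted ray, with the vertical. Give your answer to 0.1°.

Snell's law: sin θ₂ = (V₂/V₁)·sin θ₁ = (4.10/0.91)·sin 11.4° = 0.8905.
θ₂ = arcsin 0.8905 = 62.94° from the normal.

62.9°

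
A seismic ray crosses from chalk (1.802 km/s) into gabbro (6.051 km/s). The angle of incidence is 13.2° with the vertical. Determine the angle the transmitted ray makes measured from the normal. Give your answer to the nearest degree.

Snell's law: sin θ₂ = (V₂/V₁)·sin θ₁ = (6.051/1.802)·sin 13.2° = 0.7668.
θ₂ = sin⁻¹(0.7668) = 50.07° (from vertical).

50°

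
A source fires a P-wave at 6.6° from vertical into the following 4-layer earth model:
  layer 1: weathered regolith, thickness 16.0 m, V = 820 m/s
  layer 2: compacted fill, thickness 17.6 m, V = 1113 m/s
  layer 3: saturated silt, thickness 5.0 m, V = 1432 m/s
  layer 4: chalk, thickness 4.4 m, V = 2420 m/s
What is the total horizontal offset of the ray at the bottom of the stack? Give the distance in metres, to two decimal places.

Apply Snell's law at each interface; in layer i the horizontal offset is hᵢ·tan θᵢ.
Layer 1: θ = 6.60°; offset = 16.0·tan 6.60° = 1.8513 m.
Layer 2: sin θ = 1113·sin 6.6°/820 = 0.1560, θ = 8.98°; offset = 17.6·tan 8.98° = 2.7797 m.
Layer 3: sin θ = 1432·sin 6.6°/820 = 0.2007, θ = 11.58°; offset = 5.0·tan 11.58° = 1.0244 m.
Layer 4: sin θ = 2420·sin 6.6°/820 = 0.3392, θ = 19.83°; offset = 4.4·tan 19.83° = 1.5866 m.
Total horizontal offset = 7.2420 m.

7.24 m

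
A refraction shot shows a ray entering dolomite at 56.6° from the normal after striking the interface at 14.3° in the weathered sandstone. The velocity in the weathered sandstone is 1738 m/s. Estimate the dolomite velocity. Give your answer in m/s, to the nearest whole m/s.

Snell's law: sin 14.3°/V₁ = sin 56.6°/V₂.
V₂ = V₁·sin 56.6°/sin 14.3° = 1738 × 3.3800 = 5874.38 m/s.

5874 m/s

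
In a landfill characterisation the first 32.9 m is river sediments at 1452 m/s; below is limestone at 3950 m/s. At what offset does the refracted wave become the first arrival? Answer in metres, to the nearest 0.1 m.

x_cross = 2h·√((V₂+V₁)/(V₂−V₁)).
(V₂+V₁)/(V₂−V₁) = (3950+1452)/(3950−1452) = 2.1625; √ = 1.4706.
x_cross = 2·32.9·1.4706 = 96.76 m.

96.8 m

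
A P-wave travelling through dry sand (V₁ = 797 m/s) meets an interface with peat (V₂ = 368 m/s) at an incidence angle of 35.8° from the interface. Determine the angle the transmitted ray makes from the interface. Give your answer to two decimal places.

68.01°

Convert to the normal: θ₁ = 90° − 35.8° = 54.2°.
sin θ₁/V₁ = sin θ₂/V₂ ⇒ sin θ₂ = 368·sin 54.2°/797 = 368·0.8111/797 = 0.3745.
θ₂ = arcsin 0.3745 = 21.99° from the normal.
From the interface: 90° − 21.99° = 68.01°.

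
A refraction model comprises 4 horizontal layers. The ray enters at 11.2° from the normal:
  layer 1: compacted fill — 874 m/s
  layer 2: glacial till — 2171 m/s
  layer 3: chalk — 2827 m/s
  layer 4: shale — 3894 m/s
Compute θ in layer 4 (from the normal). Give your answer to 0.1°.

59.9°

Ray parameter p = sin 11.2° / 874 = 2.2224e-04 s/m.
sin θ_4 = p·V_4 = 2.2224e-04 × 3894 = 0.8654.
θ_4 = arcsin 0.8654 = 59.93°.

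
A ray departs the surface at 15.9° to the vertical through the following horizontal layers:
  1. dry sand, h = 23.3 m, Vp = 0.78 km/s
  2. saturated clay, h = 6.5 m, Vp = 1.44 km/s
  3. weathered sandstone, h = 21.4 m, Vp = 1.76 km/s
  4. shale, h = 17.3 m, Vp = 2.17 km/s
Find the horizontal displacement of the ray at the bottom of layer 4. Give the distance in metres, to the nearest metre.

48 m

Ray parameter p = sin 15.9° / 0.78 km/s = 3.5123e-01 s/km.
Layer 1: θ = 15.90°; offset = 23.3·tan 15.90° = 6.637 m.
Layer 2: sin θ = p·1.44 = 0.5058 → θ = 30.38°; offset = 6.5·tan 30.38° = 3.811 m.
Layer 3: sin θ = p·1.76 = 0.6182 → θ = 38.18°; offset = 21.4·tan 38.18° = 16.829 m.
Layer 4: sin θ = p·2.17 = 0.7622 → θ = 49.66°; offset = 17.3·tan 49.66° = 20.368 m.
Total horizontal offset = 47.645 m.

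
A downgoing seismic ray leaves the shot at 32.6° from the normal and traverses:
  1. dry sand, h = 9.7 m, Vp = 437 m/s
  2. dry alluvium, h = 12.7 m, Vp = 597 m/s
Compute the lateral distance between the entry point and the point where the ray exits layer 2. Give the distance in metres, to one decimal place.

p = sin θ₁/V₁ = sin 32.6°/437 = 1.2329e-03 s/m is conserved through the stack.
Layer 1: θ = 32.60°; offset = 9.7·tan 32.60° = 6.203 m.
Layer 2: sin θ = p·597 = 0.7360 → θ = 47.39°; offset = 12.7·tan 47.39° = 13.808 m.
Σ offsets = 20.012 m.

20.0 m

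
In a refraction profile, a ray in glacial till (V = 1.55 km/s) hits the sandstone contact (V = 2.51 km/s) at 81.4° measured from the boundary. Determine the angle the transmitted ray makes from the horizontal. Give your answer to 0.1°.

76.0°

Convert to the normal: θ₁ = 90° − 81.4° = 8.6°.
Snell's law: sin θ₂ = (V₂/V₁)·sin θ₁ = (2.51/1.55)·sin 8.6° = 0.2422.
θ₂ = arcsin 0.2422 = 14.01° from the normal.
From the interface: 90° − 14.01° = 75.99°.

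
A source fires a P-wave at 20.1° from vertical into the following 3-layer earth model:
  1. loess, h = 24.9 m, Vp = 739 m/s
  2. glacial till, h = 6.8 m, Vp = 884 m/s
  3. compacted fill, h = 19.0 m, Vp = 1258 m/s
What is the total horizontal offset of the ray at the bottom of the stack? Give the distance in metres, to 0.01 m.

p = sin θ₁/V₁ = sin 20.1°/739 = 4.6503e-04 s/m is conserved through the stack.
Layer 1: θ = 20.10°; offset = 24.9·tan 20.10° = 9.1121 m.
Layer 2: sin θ = p·884 = 0.4111 → θ = 24.27°; offset = 6.8·tan 24.27° = 3.0665 m.
Layer 3: sin θ = p·1258 = 0.5850 → θ = 35.80°; offset = 19.0·tan 35.80° = 13.7052 m.
Total horizontal offset = 25.8838 m.

25.88 m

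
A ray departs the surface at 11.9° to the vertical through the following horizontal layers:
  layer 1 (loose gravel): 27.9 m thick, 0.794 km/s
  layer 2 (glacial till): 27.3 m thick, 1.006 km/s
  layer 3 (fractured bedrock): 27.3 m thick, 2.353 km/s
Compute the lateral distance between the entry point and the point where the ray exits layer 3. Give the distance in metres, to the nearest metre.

34 m

Apply Snell's law at each interface; in layer i the horizontal offset is hᵢ·tan θᵢ.
Layer 1: θ = 11.90°; offset = 27.9·tan 11.90° = 5.879 m.
Layer 2: sin θ = 1.006·sin 11.9°/0.794 = 0.2613, θ = 15.14°; offset = 27.3·tan 15.14° = 7.389 m.
Layer 3: sin θ = 2.353·sin 11.9°/0.794 = 0.6111, θ = 37.67°; offset = 27.3·tan 37.67° = 21.075 m.
Total horizontal offset = 34.344 m.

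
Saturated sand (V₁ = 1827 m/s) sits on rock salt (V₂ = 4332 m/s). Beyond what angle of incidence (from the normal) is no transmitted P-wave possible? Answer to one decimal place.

Critical incidence: sin θ_c = V₁/V₂ = 1827/4332 = 0.4217.
θ_c = arcsin 0.4217 = 24.94°.

24.9°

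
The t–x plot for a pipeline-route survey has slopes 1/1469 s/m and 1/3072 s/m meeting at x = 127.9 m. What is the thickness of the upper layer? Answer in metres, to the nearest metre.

x_cross = 2h·√((V₂+V₁)/(V₂−V₁)) → h = x_cross / (2·√((V₂+V₁)/(V₂−V₁))).
√((V₂+V₁)/(V₂−V₁)) = √((3072+1469)/(3072−1469)) = 1.6831.
h = 127.9 / (2·1.6831) = 38.00 m.

38 m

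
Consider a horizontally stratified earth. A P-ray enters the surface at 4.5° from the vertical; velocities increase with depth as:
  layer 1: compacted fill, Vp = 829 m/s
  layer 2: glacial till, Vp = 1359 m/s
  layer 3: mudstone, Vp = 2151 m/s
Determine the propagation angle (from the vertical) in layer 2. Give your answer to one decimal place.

Snell's law across each interface conserves sin θ / V, so sin θ_2 = V_2·sin θ₁/V₁.
sin θ_2 = 1359 × sin 4.5° / 829 = 0.1286.
θ_2 = arcsin 0.1286 = 7.39°.

7.4°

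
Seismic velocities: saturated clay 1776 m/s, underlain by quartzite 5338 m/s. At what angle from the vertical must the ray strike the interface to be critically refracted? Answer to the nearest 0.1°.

19.4°

At critical incidence the refracted ray runs along the interface (θ₂ = 90°), so sin θ_c = V₁/V₂.
θ_c = arcsin(1776/5338) = arcsin 0.3327 = 19.43°.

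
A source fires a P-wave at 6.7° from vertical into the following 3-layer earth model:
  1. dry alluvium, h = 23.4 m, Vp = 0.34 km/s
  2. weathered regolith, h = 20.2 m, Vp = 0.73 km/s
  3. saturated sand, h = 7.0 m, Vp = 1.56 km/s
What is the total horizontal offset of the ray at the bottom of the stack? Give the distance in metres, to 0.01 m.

12.41 m

Ray parameter p = sin 6.7° / 0.34 km/s = 3.4315e-01 s/km.
Layer 1: θ = 6.70°; offset = 23.4·tan 6.70° = 2.7489 m.
Layer 2: sin θ = p·0.73 = 0.2505 → θ = 14.51°; offset = 20.2·tan 14.51° = 5.2267 m.
Layer 3: sin θ = p·1.56 = 0.5353 → θ = 32.37°; offset = 7.0·tan 32.37° = 4.4364 m.
Summing the layer offsets gives 12.4120 m.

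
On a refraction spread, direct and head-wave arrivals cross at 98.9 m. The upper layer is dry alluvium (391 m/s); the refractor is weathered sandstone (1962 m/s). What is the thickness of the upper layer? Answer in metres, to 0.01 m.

40.41 m

x_cross = 2h·√((V₂+V₁)/(V₂−V₁)) → h = x_cross / (2·√((V₂+V₁)/(V₂−V₁))).
√((V₂+V₁)/(V₂−V₁)) = √((1962+391)/(1962−391)) = 1.2238.
h = 98.9 / (2·1.2238) = 40.41 m.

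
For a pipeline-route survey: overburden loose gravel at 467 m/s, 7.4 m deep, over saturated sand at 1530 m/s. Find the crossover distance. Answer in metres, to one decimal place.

θ_c = arcsin(467/1530) = 17.77°, so cos θ_c = 0.9523 and tᵢ = 2h cos θ_c/V₁ = 0.0302 s.
At crossover x/V₁ = x/V₂ + tᵢ ⇒ x = tᵢ/(1/V₁ − 1/V₂) = 0.03018/(2.1413e-03 − 6.5359e-04) = 20.29 m.

20.3 m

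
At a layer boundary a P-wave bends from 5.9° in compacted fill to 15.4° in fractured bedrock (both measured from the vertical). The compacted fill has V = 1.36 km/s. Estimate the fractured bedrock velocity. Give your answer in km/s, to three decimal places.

sin 5.9° = 0.1028; sin 15.4° = 0.2656.
V₂ = V₁·(sin θ₂/sin θ₁) = 1.36·(0.2656/0.1028) = 3.513 km/s.

3.513 km/s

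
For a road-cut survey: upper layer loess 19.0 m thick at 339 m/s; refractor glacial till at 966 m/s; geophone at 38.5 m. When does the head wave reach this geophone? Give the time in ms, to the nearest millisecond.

t = x/V₂ + 2h·√(V₂²−V₁²)/(V₁V₂).
√(V₂²−V₁²) = √(966²−339²) = 904.6 m/s; delay term = 2·19.0·904.6/(339·966) = 0.10497 s.
t = 38.5/966 + 0.10497 = 0.14482 s.

145 ms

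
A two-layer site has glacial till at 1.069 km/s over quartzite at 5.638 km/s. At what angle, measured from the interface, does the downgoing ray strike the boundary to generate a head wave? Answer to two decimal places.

79.07°

Critical incidence: sin θ_c = V₁/V₂ = 1.069/5.638 = 0.1896.
θ_c = arcsin 0.1896 = 10.93°.
Measured from the interface: 90° − 10.93° = 79.07°.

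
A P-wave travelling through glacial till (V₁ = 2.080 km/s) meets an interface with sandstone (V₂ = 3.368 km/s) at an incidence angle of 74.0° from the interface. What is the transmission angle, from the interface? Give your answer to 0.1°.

63.5°

Angle from the normal: 90° − 74.0° = 16.0°.
sin θ₁/V₁ = sin θ₂/V₂ ⇒ sin θ₂ = 3.368·sin 16.0°/2.080 = 3.368·0.2756/2.080 = 0.4463.
θ₂ = sin⁻¹(0.4463) = 26.51° (from vertical).
From the interface: 90° − 26.51° = 63.49°.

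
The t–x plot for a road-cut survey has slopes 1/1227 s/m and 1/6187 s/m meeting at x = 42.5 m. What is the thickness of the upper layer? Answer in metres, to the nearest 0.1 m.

17.4 m

h = (x_cross/2)·√((V₂−V₁)/(V₂+V₁)).
(V₂−V₁)/(V₂+V₁) = (6187−1227)/(6187+1227) = 0.6690; √ = 0.8179.
h = (42.5/2)·0.8179 = 17.38 m.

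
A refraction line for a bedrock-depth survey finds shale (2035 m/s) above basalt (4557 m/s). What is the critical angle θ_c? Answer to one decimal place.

26.5°

Critical incidence: sin θ_c = V₁/V₂ = 2035/4557 = 0.4466.
θ_c = arcsin 0.4466 = 26.52°.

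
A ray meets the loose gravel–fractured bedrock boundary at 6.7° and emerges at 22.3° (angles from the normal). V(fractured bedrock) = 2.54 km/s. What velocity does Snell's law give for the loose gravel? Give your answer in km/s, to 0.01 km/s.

0.78 km/s

sin 6.7° = 0.1167; sin 22.3° = 0.3795.
V₁ = V₂·(sin θ₁/sin θ₂) = 2.54·(0.1167/0.3795) = 0.78 km/s.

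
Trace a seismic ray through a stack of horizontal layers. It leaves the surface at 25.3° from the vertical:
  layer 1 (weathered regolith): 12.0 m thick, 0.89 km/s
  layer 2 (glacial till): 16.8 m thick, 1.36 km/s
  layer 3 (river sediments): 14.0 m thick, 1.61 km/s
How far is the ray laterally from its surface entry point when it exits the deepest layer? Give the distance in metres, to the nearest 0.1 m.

Ray parameter p = sin 25.3° / 0.89 km/s = 4.8018e-01 s/km.
Layer 1: θ = 25.30°; offset = 12.0·tan 25.30° = 5.672 m.
Layer 2: sin θ = p·1.36 = 0.6530 → θ = 40.77°; offset = 16.8·tan 40.77° = 14.487 m.
Layer 3: sin θ = p·1.61 = 0.7731 → θ = 50.63°; offset = 14.0·tan 50.63° = 17.063 m.
Summing the layer offsets gives 37.222 m.

37.2 m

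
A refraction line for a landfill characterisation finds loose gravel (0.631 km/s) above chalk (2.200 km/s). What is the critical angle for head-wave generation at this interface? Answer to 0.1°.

At critical incidence the refracted ray runs along the interface (θ₂ = 90°), so sin θ_c = V₁/V₂.
θ_c = arcsin(0.631/2.200) = arcsin 0.2868 = 16.67°.

16.7°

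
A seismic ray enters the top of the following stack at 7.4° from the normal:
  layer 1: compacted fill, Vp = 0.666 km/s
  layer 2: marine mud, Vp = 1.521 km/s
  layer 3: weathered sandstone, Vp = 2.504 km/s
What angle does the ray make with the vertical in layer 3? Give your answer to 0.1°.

Snell's law across each interface conserves sin θ / V, so sin θ_3 = V_3·sin θ₁/V₁.
sin θ_3 = 2.504 × sin 7.4° / 0.666 = 0.4842.
θ_3 = arcsin 0.4842 = 28.96°.

29.0°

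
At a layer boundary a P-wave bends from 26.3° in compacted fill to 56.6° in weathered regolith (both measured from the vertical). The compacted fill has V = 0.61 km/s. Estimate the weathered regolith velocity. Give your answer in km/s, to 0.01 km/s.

1.15 km/s

Snell's law: sin 26.3°/V₁ = sin 56.6°/V₂.
V₂ = V₁·sin 56.6°/sin 26.3° = 0.61 × 1.8842 = 1.15 km/s.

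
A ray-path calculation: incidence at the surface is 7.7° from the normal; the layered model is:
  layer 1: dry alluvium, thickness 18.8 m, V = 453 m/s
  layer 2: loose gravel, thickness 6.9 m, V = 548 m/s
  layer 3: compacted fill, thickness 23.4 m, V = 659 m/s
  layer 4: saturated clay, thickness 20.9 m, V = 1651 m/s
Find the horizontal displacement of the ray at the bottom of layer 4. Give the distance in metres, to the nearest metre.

20 m

Apply Snell's law at each interface; in layer i the horizontal offset is hᵢ·tan θᵢ.
Layer 1: θ = 7.70°; offset = 18.8·tan 7.70° = 2.542 m.
Layer 2: sin θ = 548·sin 7.7°/453 = 0.1621, θ = 9.33°; offset = 6.9·tan 9.33° = 1.133 m.
Layer 3: sin θ = 659·sin 7.7°/453 = 0.1949, θ = 11.24°; offset = 23.4·tan 11.24° = 4.650 m.
Layer 4: sin θ = 1651·sin 7.7°/453 = 0.4883, θ = 29.23°; offset = 20.9·tan 29.23° = 11.695 m.
Σ offsets = 20.021 m.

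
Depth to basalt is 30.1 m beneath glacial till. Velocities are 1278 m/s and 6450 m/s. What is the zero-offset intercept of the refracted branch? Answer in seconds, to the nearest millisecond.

tᵢ = 2h·√(V₂²−V₁²)/(V₁V₂).
√(V₂²−V₁²) = √(6450²−1278²) = 6322.1 m/s.
tᵢ = 2·30.1·6322.1/(1278·6450) = 0.04617 s.

0.046 s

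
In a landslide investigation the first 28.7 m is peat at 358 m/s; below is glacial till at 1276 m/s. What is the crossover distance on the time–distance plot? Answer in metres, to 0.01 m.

x_cross = 2h·√((V₂+V₁)/(V₂−V₁)).
(V₂+V₁)/(V₂−V₁) = (1276+358)/(1276−358) = 1.7800; √ = 1.3342.
x_cross = 2·28.7·1.3342 = 76.58 m.

76.58 m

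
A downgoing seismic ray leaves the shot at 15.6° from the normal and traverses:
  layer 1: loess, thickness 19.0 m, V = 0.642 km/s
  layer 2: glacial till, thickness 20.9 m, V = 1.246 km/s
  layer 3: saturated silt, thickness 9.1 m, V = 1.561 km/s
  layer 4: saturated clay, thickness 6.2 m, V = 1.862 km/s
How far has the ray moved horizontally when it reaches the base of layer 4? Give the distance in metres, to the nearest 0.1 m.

Apply Snell's law at each interface; in layer i the horizontal offset is hᵢ·tan θᵢ.
Layer 1: θ = 15.60°; offset = 19.0·tan 15.60° = 5.305 m.
Layer 2: sin θ = 1.246·sin 15.6°/0.642 = 0.5219, θ = 31.46°; offset = 20.9·tan 31.46° = 12.788 m.
Layer 3: sin θ = 1.561·sin 15.6°/0.642 = 0.6539, θ = 40.83°; offset = 9.1·tan 40.83° = 7.864 m.
Layer 4: sin θ = 1.862·sin 15.6°/0.642 = 0.7800, θ = 51.26°; offset = 6.2·tan 51.26° = 7.727 m.
Summing the layer offsets gives 33.684 m.

33.7 m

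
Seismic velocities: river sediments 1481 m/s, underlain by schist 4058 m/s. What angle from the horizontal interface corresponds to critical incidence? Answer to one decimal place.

At critical incidence the refracted ray runs along the interface (θ₂ = 90°), so sin θ_c = V₁/V₂.
θ_c = arcsin(1481/4058) = arcsin 0.3650 = 21.41°.
Measured from the interface: 90° − 21.41° = 68.59°.

68.6°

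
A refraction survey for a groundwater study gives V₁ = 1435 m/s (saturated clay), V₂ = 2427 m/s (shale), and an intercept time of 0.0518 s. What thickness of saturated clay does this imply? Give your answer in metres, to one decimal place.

h = tᵢ·V₁·V₂ / (2·√(V₂²−V₁²)).
√(V₂²−V₁²) = √(2427² − 1435²) = 1957.3 m/s.
h = 0.0518 s × 1435 × 2427 / (2 × 1957.3) = 46.08 m.

46.1 m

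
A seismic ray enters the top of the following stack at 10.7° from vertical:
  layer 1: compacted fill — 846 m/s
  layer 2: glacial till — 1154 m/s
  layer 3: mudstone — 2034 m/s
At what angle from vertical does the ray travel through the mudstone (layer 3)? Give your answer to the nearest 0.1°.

Snell's law across each interface conserves sin θ / V, so sin θ_3 = V_3·sin θ₁/V₁.
sin θ_3 = 2034 × sin 10.7° / 846 = 0.4464.
θ_3 = 26.51° from the vertical.

26.5°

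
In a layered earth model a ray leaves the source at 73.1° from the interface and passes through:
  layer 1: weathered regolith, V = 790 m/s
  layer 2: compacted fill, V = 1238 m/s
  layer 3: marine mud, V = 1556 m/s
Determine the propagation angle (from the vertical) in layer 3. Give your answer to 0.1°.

34.9°

From the normal: θ₁ = 90° − 73.1° = 16.9°.
Ray parameter p = sin 16.9° / 790 = 3.6798e-04 s/m.
sin θ_3 = p·V_3 = 3.6798e-04 × 1556 = 0.5726.
θ_3 = arcsin 0.5726 = 34.93°.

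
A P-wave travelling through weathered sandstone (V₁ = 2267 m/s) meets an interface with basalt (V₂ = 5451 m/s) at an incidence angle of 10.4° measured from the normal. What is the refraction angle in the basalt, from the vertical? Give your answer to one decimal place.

Snell's law: sin θ₂ = (V₂/V₁)·sin θ₁ = (5451/2267)·sin 10.4° = 0.4341.
θ₂ = arcsin 0.4341 = 25.73° from the normal.

25.7°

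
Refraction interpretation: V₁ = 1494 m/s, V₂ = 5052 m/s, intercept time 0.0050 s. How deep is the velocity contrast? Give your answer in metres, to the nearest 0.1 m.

h = tᵢ·V₁·V₂ / (2·√(V₂²−V₁²)).
√(V₂²−V₁²) = √(5052² − 1494²) = 4826.0 m/s.
h = 0.005 s × 1494 × 5052 / (2 × 4826.0) = 3.91 m.

3.9 m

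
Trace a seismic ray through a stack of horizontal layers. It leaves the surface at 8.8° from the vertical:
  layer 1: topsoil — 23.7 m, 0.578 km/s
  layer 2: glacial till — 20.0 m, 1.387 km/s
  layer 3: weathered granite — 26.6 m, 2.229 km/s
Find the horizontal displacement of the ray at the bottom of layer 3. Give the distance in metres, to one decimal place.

Apply Snell's law at each interface; in layer i the horizontal offset is hᵢ·tan θᵢ.
Layer 1: θ = 8.80°; offset = 23.7·tan 8.80° = 3.669 m.
Layer 2: sin θ = 1.387·sin 8.8°/0.578 = 0.3671, θ = 21.54°; offset = 20.0·tan 21.54° = 7.893 m.
Layer 3: sin θ = 2.229·sin 8.8°/0.578 = 0.5900, θ = 36.16°; offset = 26.6·tan 36.16° = 19.436 m.
Σ offsets = 30.999 m.

31.0 m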